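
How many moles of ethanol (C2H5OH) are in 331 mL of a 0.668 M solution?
Moles = Molarity × Volume (L)
Moles = 0.668 M × 0.331 L = 0.2211 mol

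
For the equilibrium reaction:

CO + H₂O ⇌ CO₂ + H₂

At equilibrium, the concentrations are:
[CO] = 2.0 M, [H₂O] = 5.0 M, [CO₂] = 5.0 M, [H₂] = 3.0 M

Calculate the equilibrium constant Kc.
K_c = 1.5000

Kc = ([CO₂] × [H₂]) / ([CO] × [H₂O])
   = ((5.0)·(3.0)) / ((2.0)·(5.0))
   = 15 / 10 = 1.5000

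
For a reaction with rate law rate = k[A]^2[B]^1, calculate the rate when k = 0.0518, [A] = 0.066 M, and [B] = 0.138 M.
3.114e-05 M/s

rate = k·[A]^2·[B]^1 = 0.0518·(0.066)^2·(0.138)^1 = 0.0518·0.004356·0.138 = 3.114e-05 M/s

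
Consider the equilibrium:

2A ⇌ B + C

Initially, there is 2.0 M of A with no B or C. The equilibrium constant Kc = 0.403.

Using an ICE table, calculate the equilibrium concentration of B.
[B] = 0.559 M

ICE: [A] = 2.0 − 2x, [B] = [C] = x.
Kc = x²/(2.0 − 2x)² = 0.403 ⇒ √Kc = x/(2.0 − 2x).
x = √0.403·2.0/(1 + 2√0.403) = 0.63482·2.0/2.2696 = 0.5594.
[B] = x = 0.559 M.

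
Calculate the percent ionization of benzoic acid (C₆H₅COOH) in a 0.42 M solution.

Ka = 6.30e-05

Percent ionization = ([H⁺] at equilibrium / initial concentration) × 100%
Percent ionization = 1.22%

Let x = [H⁺]. Ka = x²/(C - x) ⇒ x² + (6.30e-05)x - (6.30e-05)(0.42) = 0. x = 5.1125e-03. Percent = (5.1125e-03/0.42) × 100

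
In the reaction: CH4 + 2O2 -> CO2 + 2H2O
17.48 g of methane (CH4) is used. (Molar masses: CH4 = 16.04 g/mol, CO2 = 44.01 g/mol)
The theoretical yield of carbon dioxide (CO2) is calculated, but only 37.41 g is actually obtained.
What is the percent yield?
Moles of CH4 = 17.48 g ÷ 16.04 g/mol = 1.08978 mol
Mole ratio: 1 mol CO2 / 1 mol CH4
Moles of CO2 = 1.08978 × (1/1) = 1.08978 mol
Theoretical yield = 1.08978 mol × 44.01 g/mol = 47.961 g
Actual yield = 37.41 g
Percent yield = (37.41 / 47.961) × 100% = 78.0%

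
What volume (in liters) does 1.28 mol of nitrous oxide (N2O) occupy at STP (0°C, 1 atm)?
At STP, 1 mol of gas occupies 22.4 L
Volume = 1.28 mol × 22.4 L/mol = 28.67 L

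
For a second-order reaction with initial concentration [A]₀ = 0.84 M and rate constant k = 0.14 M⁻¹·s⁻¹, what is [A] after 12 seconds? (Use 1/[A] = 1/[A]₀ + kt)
0.3484 M

1/[A] = 1/[A]₀ + k·t = 1/0.84 + (0.14)·(12) = 1.1905 + 1.6800 = 2.8705
[A] = 1/2.8705 = 0.3484 M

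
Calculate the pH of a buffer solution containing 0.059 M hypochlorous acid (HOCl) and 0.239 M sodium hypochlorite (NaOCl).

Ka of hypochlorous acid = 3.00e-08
pH = 8.13

pKa = -log(3.00e-08) = 7.52. pH = pKa + log([A⁻]/[HA]) = 7.52 + log(0.239/0.059)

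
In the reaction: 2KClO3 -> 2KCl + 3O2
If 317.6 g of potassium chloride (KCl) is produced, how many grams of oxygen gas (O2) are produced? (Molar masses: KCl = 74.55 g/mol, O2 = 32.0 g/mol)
Moles of KCl = 317.6 g ÷ 74.55 g/mol = 4.26023 mol
Mole ratio: 3 mol O2 / 2 mol KCl
Moles of O2 = 4.26023 × (3/2) = 6.39034 mol
Mass of O2 = 6.39034 mol × 32.0 g/mol = 204.5 g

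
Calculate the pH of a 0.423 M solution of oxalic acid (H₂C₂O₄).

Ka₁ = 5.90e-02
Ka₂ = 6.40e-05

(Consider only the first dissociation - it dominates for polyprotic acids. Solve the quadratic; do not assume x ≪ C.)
pH = 0.88

x² + Ka₁·x − Ka₁·C = 0 with Ka₁ = 5.90e-02, C = 0.423.
x = (−Ka₁ + √(Ka₁² + 4·Ka₁·C))/2 = 1.3121e-01 M, so pH = 0.88.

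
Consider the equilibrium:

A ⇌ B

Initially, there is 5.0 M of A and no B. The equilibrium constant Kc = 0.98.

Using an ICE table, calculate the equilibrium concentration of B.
[B] = 2.475 M

ICE: [A] = 5.0 − x, [B] = x.
Kc = x/(5.0 − x) = 0.98 ⇒ x = 0.98·5.0/(1 + 0.98) = 4.9/1.98 = 2.475.
[B] = x = 2.475 M.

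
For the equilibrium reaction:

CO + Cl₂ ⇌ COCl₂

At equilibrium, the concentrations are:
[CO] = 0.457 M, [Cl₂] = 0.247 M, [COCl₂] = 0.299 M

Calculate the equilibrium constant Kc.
K_c = 2.6489

Kc = ([COCl₂]) / ([CO] × [Cl₂])
   = ((0.299)) / ((0.457)·(0.247))
   = 0.299 / 0.11288 = 2.6489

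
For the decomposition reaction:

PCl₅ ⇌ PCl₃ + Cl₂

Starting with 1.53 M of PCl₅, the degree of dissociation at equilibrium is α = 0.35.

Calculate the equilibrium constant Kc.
K_c = 0.2883

x = α·[A]₀ = 0.35 × 1.53 = 0.5355 M dissociated.
At eq: [PCl₅] = 1.53 − 0.5355 = 0.9945 M; [PCl₃] = [Cl₂] = x = 0.5355 M.
Kc = [PCl₃][Cl₂]/[PCl₅] = (0.5355)²/0.9945 = 0.2883.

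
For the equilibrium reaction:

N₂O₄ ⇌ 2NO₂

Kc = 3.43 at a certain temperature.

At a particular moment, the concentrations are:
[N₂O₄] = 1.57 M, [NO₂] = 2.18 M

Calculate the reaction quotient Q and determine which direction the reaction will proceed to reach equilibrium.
Q = 3.027, Q < K, reaction proceeds forward (toward products)

Q = ([NO₂]^2) / ([N₂O₄])
  = ((2.18)^2) / ((1.57)) = 4.7524/1.57 = 3.027
Since Q = 3.027 < Kc = 3.43, the reaction proceeds forward (toward products) to reach equilibrium.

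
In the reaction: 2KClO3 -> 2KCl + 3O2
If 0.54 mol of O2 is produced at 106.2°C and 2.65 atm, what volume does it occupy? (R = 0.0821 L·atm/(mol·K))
T = 106.2°C + 273.15 = 379.35 K
V = nRT/P = (0.54 × 0.0821 × 379.35) / 2.65
V = 6.35 L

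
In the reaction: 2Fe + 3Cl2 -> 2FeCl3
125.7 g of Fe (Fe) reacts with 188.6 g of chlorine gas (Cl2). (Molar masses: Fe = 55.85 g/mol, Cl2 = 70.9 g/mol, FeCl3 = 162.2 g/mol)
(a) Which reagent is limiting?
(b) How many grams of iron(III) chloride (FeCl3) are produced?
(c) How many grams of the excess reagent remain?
(a) Cl2, (b) 287.6 g, (c) 26.66 g

Moles of Fe = 125.7 g ÷ 55.85 g/mol = 2.25067 mol
Moles of Cl2 = 188.6 g ÷ 70.9 g/mol = 2.66008 mol
Moles ÷ coefficient: Fe: 2.25067/2 = 1.125, Cl2: 2.66008/3 = 0.8867
(a) Cl2 has the smaller value, so Cl2 is the limiting reagent.
(b) Moles of FeCl3 = 2.66008 mol Cl2 × (2/3) = 1.77339 mol; mass = 1.77339 mol × 162.2 g/mol = 287.6 g
(c) Fe consumed = 2.66008 × (2/3) = 1.77339 mol; remaining = 2.25067 − 1.77339 = 0.477282 mol; mass = 0.477282 mol × 55.85 g/mol = 26.66 g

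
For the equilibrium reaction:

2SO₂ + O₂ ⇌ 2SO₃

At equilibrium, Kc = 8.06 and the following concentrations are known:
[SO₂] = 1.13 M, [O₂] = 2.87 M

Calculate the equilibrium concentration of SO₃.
[SO₃] = 5.4348 M

Kc = ([SO₃]^2) / ([SO₂]^2 × [O₂]) = 8.06
[SO₃]^2 = Kc · (reactant terms)/(other product terms) = 8.06 · 3.6647 / 1 = 29.538
[SO₃] = (29.538)^(1/2) = 5.4348 M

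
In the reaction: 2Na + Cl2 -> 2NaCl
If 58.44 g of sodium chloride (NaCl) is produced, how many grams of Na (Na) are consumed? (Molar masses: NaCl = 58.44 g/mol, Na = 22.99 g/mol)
Moles of NaCl = 58.44 g ÷ 58.44 g/mol = 1 mol
Mole ratio: 2 mol Na / 2 mol NaCl
Moles of Na = 1 × (2/2) = 1 mol
Mass of Na = 1 mol × 22.99 g/mol = 22.99 g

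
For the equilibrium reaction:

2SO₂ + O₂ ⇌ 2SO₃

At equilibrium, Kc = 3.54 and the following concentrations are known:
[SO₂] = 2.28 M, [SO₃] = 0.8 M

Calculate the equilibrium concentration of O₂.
[O₂] = 0.0348 M

Kc = ([SO₃]^2) / ([SO₂]^2 × [O₂]) = 3.54
[O₂]^1 = (product terms)/(Kc · other reactant terms) = 0.64 / (3.54 · 5.1984) = 0.034778
[O₂] = 0.0348 M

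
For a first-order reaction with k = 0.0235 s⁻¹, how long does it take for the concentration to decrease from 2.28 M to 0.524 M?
62.57 s

From ln[A] = ln[A]₀ - k·t: t = ln([A]₀/[A])/k = ln(2.28/0.524)/0.0235 = ln(4.3511)/0.0235 = 1.4704/0.0235 = 62.57 s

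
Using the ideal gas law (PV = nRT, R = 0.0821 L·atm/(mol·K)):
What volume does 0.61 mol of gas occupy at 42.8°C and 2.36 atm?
T = 42.8°C + 273.15 = 315.95 K
V = nRT/P = (0.61 × 0.0821 × 315.95) / 2.36
V = 6.70 L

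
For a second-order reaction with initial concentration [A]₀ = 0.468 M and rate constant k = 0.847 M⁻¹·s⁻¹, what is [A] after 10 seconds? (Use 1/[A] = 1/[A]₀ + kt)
0.0943 M

1/[A] = 1/[A]₀ + k·t = 1/0.468 + (0.847)·(10) = 2.1368 + 8.4700 = 10.6068
[A] = 1/10.6068 = 0.0943 M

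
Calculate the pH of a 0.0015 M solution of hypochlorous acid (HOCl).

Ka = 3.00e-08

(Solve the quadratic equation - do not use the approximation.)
pH = 5.17

x² + Ka×x - Ka×C = 0. Using quadratic formula: [H⁺] = 6.6932e-06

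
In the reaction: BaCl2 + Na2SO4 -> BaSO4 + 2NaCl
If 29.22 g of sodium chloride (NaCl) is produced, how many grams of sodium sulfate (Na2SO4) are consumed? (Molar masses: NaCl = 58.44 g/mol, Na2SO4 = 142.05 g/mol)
Moles of NaCl = 29.22 g ÷ 58.44 g/mol = 0.5 mol
Mole ratio: 1 mol Na2SO4 / 2 mol NaCl
Moles of Na2SO4 = 0.5 × (1/2) = 0.25 mol
Mass of Na2SO4 = 0.25 mol × 142.05 g/mol = 35.51 g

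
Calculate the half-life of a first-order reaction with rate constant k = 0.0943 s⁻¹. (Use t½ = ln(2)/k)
7.35 s

t½ = ln(2)/k = 0.6931/0.0943 = 7.35 s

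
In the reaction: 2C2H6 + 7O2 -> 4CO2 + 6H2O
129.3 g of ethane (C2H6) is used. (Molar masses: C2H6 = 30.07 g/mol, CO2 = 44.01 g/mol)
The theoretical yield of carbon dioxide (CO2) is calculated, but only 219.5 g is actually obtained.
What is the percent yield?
Moles of C2H6 = 129.3 g ÷ 30.07 g/mol = 4.29997 mol
Mole ratio: 4 mol CO2 / 2 mol C2H6
Moles of CO2 = 4.29997 × (4/2) = 8.59993 mol
Theoretical yield = 8.59993 mol × 44.01 g/mol = 378.48 g
Actual yield = 219.5 g
Percent yield = (219.5 / 378.48) × 100% = 58.0%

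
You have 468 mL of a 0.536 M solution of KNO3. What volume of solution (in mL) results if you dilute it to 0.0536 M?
Using M₁V₁ = M₂V₂:
0.536 × 468 = 0.0536 × V₂
V₂ = (0.536 × 468) / 0.0536 = 4680 mL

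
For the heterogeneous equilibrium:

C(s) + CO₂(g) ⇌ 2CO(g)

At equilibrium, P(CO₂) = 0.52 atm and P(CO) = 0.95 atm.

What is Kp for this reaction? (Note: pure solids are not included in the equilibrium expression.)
K_p = 1.736

Solid C is excluded.
Kp = P(CO)²/P(CO₂) = (0.95)²/0.52 = 0.9025/0.52 = 1.736.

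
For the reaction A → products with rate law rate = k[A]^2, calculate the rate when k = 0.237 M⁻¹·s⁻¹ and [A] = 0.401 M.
0.03811 M/s

rate = k·[A]^2 = 0.237·(0.401)^2 = 0.237·0.160801 = 0.03811 M/s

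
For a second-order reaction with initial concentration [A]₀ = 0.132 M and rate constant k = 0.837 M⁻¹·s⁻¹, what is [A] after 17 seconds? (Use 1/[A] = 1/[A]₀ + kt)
0.0459 M

1/[A] = 1/[A]₀ + k·t = 1/0.132 + (0.837)·(17) = 7.5758 + 14.2290 = 21.8048
[A] = 1/21.8048 = 0.0459 M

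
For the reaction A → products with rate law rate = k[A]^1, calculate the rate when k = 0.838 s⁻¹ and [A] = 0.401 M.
0.336 M/s

rate = k·[A]^1 = 0.838·(0.401)^1 = 0.838·0.401 = 0.336 M/s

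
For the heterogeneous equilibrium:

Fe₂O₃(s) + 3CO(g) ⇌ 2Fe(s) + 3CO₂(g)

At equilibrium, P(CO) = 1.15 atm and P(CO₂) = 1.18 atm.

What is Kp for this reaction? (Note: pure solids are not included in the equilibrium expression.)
K_p = 1.080

Solids (Fe₂O₃, Fe) are excluded.
Kp = P(CO₂)³/P(CO)³ = (1.18)³/(1.15)³ = 1.643/1.521 = 1.080.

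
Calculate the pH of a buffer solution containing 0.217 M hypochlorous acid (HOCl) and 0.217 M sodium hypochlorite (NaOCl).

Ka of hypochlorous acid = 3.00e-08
pH = 7.52

pKa = -log(3.00e-08) = 7.52. pH = pKa + log([A⁻]/[HA]) = 7.52 + log(0.217/0.217)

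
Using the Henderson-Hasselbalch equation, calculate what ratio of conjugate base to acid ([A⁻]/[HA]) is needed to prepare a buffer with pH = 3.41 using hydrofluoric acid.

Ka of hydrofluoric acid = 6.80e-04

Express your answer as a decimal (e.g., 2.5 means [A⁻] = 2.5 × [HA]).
[A⁻]/[HA] = 1.748

pKa = −log(6.80e-04) = 3.1675. pH = pKa + log([A⁻]/[HA]). 3.41 = 3.1675 + log(ratio). log(ratio) = 3.41 − 3.1675 = 0.2425. ratio = 10^(0.2425) = 1.748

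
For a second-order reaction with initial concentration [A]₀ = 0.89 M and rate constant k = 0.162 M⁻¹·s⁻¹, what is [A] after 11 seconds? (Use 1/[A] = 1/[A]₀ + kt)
0.3442 M

1/[A] = 1/[A]₀ + k·t = 1/0.89 + (0.162)·(11) = 1.1236 + 1.7820 = 2.9056
[A] = 1/2.9056 = 0.3442 M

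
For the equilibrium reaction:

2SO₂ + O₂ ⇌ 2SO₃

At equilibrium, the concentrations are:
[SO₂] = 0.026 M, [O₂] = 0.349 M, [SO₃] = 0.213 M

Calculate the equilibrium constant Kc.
K_c = 1.92e+02

Kc = ([SO₃]^2) / ([SO₂]^2 × [O₂])
   = ((0.213)^2) / ((0.026)^2·(0.349))
   = 0.045369 / 0.00023592 = 1.92e+02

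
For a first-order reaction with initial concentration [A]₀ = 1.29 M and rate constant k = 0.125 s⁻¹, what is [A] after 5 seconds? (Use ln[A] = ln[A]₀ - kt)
0.6905 M

ln[A] = ln[A]₀ - k·t = ln(1.29) - (0.125)·(5) = 0.2546 - 0.6250 = -0.3704
[A] = e^(-0.3704) = 0.6905 M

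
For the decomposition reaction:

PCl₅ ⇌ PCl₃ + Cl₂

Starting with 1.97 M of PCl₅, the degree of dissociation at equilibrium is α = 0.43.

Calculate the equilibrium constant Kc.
K_c = 0.6390

x = α·[A]₀ = 0.43 × 1.97 = 0.8471 M dissociated.
At eq: [PCl₅] = 1.97 − 0.8471 = 1.123 M; [PCl₃] = [Cl₂] = x = 0.8471 M.
Kc = [PCl₃][Cl₂]/[PCl₅] = (0.8471)²/1.123 = 0.639.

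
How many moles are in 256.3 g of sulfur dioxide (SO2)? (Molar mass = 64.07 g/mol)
Moles = 256.3 g ÷ 64.07 g/mol = 4 mol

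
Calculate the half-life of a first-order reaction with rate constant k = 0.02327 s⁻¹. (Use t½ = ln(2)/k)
29.79 s

t½ = ln(2)/k = 0.6931/0.02327 = 29.79 s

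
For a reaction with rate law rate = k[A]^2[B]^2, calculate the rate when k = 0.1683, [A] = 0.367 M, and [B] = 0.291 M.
0.00192 M/s

rate = k·[A]^2·[B]^2 = 0.1683·(0.367)^2·(0.291)^2 = 0.1683·0.134689·0.084681 = 0.00192 M/s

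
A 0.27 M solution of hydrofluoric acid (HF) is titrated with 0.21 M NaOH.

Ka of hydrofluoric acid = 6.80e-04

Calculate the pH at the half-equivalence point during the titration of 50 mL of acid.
pH = pKa = 3.17

At the half-equivalence point, [HA] = [A⁻], so by Henderson–Hasselbalch pH = pKa + log(1) = pKa.
pKa = −log(6.80e-04) = 3.17.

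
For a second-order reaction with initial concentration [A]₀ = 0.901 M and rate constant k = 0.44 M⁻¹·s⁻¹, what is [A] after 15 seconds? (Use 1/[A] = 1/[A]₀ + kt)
0.1297 M

1/[A] = 1/[A]₀ + k·t = 1/0.901 + (0.44)·(15) = 1.1099 + 6.6000 = 7.7099
[A] = 1/7.7099 = 0.1297 M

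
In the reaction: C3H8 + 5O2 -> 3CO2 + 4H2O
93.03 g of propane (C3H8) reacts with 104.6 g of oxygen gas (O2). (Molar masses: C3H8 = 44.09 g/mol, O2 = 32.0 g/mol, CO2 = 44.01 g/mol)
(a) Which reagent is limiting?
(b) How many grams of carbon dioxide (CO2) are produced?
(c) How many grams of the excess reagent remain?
(a) O2, (b) 86.31 g, (c) 64.21 g

Moles of C3H8 = 93.03 g ÷ 44.09 g/mol = 2.11 mol
Moles of O2 = 104.6 g ÷ 32.0 g/mol = 3.26875 mol
Moles ÷ coefficient: C3H8: 2.11/1 = 2.11, O2: 3.26875/5 = 0.6537
(a) O2 has the smaller value, so O2 is the limiting reagent.
(b) Moles of CO2 = 3.26875 mol O2 × (3/5) = 1.96125 mol; mass = 1.96125 mol × 44.01 g/mol = 86.31 g
(c) C3H8 consumed = 3.26875 × (1/5) = 0.65375 mol; remaining = 2.11 − 0.65375 = 1.45625 mol; mass = 1.45625 mol × 44.09 g/mol = 64.21 g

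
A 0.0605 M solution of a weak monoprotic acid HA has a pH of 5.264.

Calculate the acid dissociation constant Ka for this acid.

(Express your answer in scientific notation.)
K_a = 4.90e-10

[H⁺] = 10^(−pH) = 10^(−5.264) = 5.445e-06 M. For HA ⇌ H⁺ + A⁻, Ka = x²/(C − x) = (5.445e-06)²/(0.0605 − 5.445e-06) = 4.90e-10.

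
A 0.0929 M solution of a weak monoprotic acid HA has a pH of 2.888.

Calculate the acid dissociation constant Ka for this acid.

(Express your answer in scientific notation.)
K_a = 1.83e-05

[H⁺] = 10^(−pH) = 10^(−2.888) = 1.294e-03 M. For HA ⇌ H⁺ + A⁻, Ka = x²/(C − x) = (1.294e-03)²/(0.0929 − 1.294e-03) = 1.83e-05.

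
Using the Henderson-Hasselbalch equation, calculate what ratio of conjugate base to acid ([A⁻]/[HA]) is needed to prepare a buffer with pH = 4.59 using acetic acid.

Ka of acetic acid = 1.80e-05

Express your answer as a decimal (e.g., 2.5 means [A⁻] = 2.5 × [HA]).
[A⁻]/[HA] = 0.700

pKa = −log(1.80e-05) = 4.7447. pH = pKa + log([A⁻]/[HA]). 4.59 = 4.7447 + log(ratio). log(ratio) = 4.59 − 4.7447 = -0.1547. ratio = 10^(-0.1547) = 0.700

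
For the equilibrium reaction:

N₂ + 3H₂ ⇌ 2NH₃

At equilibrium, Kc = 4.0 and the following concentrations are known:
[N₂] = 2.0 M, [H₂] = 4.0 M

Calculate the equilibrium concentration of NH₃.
[NH₃] = 22.6274 M

Kc = ([NH₃]^2) / ([N₂] × [H₂]^3) = 4.0
[NH₃]^2 = Kc · (reactant terms)/(other product terms) = 4.0 · 128 / 1 = 512
[NH₃] = (512)^(1/2) = 22.6274 M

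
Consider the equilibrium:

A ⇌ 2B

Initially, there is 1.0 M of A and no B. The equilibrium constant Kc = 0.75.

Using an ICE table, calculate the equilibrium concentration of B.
[B] = 0.699 M

ICE: [A] = 1.0 − x, [B] = 2x.
Kc = (2x)²/(1.0 − x) = 0.75 ⇒ 4x² + 0.75x − 0.75 = 0.
x = (−0.75 + √(0.75² + 4·4·0.75))/(2·4) = (−0.75 + √12.562)/8 = 0.3493.
[B] = 2x = 0.699 M.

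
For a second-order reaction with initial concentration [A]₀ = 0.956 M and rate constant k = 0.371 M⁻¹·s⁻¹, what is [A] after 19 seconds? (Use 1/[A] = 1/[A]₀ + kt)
0.1235 M

1/[A] = 1/[A]₀ + k·t = 1/0.956 + (0.371)·(19) = 1.0460 + 7.0490 = 8.0950
[A] = 1/8.0950 = 0.1235 M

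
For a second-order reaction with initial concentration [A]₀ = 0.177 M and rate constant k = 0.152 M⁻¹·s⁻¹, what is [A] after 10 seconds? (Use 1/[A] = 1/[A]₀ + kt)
0.1395 M

1/[A] = 1/[A]₀ + k·t = 1/0.177 + (0.152)·(10) = 5.6497 + 1.5200 = 7.1697
[A] = 1/7.1697 = 0.1395 M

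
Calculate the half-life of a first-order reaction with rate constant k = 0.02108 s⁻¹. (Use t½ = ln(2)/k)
32.88 s

t½ = ln(2)/k = 0.6931/0.02108 = 32.88 s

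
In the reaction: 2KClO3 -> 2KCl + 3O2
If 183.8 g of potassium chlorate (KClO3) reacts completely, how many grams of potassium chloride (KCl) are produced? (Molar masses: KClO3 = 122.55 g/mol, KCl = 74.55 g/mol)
Moles of KClO3 = 183.8 g ÷ 122.55 g/mol = 1.4998 mol
Mole ratio: 2 mol KCl / 2 mol KClO3
Moles of KCl = 1.4998 × (2/2) = 1.4998 mol
Mass of KCl = 1.4998 mol × 74.55 g/mol = 111.8 g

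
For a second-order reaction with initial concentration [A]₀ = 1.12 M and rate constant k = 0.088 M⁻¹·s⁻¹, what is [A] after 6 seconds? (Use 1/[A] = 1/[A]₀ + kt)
0.7038 M

1/[A] = 1/[A]₀ + k·t = 1/1.12 + (0.088)·(6) = 0.8929 + 0.5280 = 1.4209
[A] = 1/1.4209 = 0.7038 M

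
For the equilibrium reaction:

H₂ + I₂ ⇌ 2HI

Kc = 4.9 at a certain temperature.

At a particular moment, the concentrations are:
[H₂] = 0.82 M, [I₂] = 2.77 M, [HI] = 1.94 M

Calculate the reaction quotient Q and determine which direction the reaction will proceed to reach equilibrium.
Q = 1.657, Q < K, reaction proceeds forward (toward products)

Q = ([HI]^2) / ([H₂] × [I₂])
  = ((1.94)^2) / ((0.82)·(2.77)) = 3.7636/2.2714 = 1.657
Since Q = 1.657 < Kc = 4.9, the reaction proceeds forward (toward products) to reach equilibrium.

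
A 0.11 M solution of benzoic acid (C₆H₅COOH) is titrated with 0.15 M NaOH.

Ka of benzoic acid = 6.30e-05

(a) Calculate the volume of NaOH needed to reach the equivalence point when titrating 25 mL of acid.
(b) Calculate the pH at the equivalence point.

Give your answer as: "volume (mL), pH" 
V = 18.3 mL, pH = 8.50

(a) At equivalence: moles acid = moles base.
moles acid = 0.11 × 0.025 = 0.00275 mol; V_NaOH = 0.00275/0.15 = 0.01833 L = 18.3 mL.
(b) At equivalence, all acid → conjugate base A⁻ at [A⁻] = 0.00275/0.04333 = 0.06346 M.
Kb = Kw/Ka = 1.0e-14/6.30e-05 = 1.587e-10; [OH⁻] = √(Kb·[A⁻]) = 3.174e-06; pOH = 5.50; pH = 14 − pOH = 8.50.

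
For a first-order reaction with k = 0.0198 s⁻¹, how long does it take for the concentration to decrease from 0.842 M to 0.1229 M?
97.19 s

From ln[A] = ln[A]₀ - k·t: t = ln([A]₀/[A])/k = ln(0.842/0.1229)/0.0198 = ln(6.8511)/0.0198 = 1.9244/0.0198 = 97.19 s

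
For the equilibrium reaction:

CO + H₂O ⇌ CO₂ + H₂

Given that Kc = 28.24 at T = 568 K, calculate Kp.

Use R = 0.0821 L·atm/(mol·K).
K_p = 28.2400

Δn = (moles gaseous products) − (moles gaseous reactants) = 0
T = 568 K; RT = 0.0821 × 568 = 46.6328
Kp = Kc·(RT)^Δn = 28.24 × (46.6328)^0 = 28.24 × 1 = 28.2400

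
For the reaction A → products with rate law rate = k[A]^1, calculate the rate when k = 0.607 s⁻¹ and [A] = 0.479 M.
0.2908 M/s

rate = k·[A]^1 = 0.607·(0.479)^1 = 0.607·0.479 = 0.2908 M/s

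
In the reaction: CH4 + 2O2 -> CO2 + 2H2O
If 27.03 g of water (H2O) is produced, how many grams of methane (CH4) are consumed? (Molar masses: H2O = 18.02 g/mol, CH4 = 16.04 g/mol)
Moles of H2O = 27.03 g ÷ 18.02 g/mol = 1.5 mol
Mole ratio: 1 mol CH4 / 2 mol H2O
Moles of CH4 = 1.5 × (1/2) = 0.75 mol
Mass of CH4 = 0.75 mol × 16.04 g/mol = 12.03 g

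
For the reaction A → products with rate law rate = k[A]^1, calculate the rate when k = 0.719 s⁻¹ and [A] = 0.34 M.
0.2445 M/s

rate = k·[A]^1 = 0.719·(0.34)^1 = 0.719·0.34 = 0.2445 M/s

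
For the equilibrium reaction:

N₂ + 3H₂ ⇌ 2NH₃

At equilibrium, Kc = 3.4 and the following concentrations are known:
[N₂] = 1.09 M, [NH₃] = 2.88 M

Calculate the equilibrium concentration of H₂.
[H₂] = 1.3081 M

Kc = ([NH₃]^2) / ([N₂] × [H₂]^3) = 3.4
[H₂]^3 = (product terms)/(Kc · other reactant terms) = 8.2944 / (3.4 · 1.09) = 2.2381
[H₂] = (2.2381)^(1/3) = 1.3081 M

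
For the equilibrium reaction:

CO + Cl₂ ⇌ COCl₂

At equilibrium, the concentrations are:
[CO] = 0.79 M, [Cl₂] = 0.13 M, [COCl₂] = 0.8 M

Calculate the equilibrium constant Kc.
K_c = 7.7897

Kc = ([COCl₂]) / ([CO] × [Cl₂])
   = ((0.8)) / ((0.79)·(0.13))
   = 0.8 / 0.1027 = 7.7897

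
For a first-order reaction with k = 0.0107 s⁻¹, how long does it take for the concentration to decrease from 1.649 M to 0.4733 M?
116.65 s

From ln[A] = ln[A]₀ - k·t: t = ln([A]₀/[A])/k = ln(1.649/0.4733)/0.0107 = ln(3.4840)/0.0107 = 1.2482/0.0107 = 116.65 s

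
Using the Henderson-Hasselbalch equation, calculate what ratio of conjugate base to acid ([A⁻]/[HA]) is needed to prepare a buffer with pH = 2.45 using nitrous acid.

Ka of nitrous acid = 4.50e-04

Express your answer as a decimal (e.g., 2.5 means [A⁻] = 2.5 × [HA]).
[A⁻]/[HA] = 0.127

pKa = −log(4.50e-04) = 3.3468. pH = pKa + log([A⁻]/[HA]). 2.45 = 3.3468 + log(ratio). log(ratio) = 2.45 − 3.3468 = -0.8968. ratio = 10^(-0.8968) = 0.127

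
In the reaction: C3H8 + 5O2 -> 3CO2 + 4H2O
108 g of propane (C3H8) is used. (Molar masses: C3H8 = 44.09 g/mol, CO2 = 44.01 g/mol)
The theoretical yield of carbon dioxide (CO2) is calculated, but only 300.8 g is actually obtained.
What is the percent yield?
Moles of C3H8 = 108 g ÷ 44.09 g/mol = 2.44954 mol
Mole ratio: 3 mol CO2 / 1 mol C3H8
Moles of CO2 = 2.44954 × (3/1) = 7.34861 mol
Theoretical yield = 7.34861 mol × 44.01 g/mol = 323.41 g
Actual yield = 300.8 g
Percent yield = (300.8 / 323.41) × 100% = 93.0%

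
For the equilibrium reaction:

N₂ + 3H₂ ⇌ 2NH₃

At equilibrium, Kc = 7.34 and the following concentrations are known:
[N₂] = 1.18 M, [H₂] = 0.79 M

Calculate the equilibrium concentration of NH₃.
[NH₃] = 2.0665 M

Kc = ([NH₃]^2) / ([N₂] × [H₂]^3) = 7.34
[NH₃]^2 = Kc · (reactant terms)/(other product terms) = 7.34 · 0.58179 / 1 = 4.2703
[NH₃] = (4.2703)^(1/2) = 2.0665 M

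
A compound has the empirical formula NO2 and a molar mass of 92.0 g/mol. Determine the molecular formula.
Empirical formula mass of NO2 = 46.01 g/mol
Multiplier = 92.0 / 46.01 ≈ 2
Molecular formula = (NO2) × 2 = N2O4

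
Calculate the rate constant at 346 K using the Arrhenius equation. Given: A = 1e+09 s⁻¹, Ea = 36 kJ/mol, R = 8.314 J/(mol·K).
3.67e+03 s⁻¹

k = A·exp(-Ea/(R·T)) = 1e+09·exp(-36000/(8.314·346)) = 1e+09·exp(-12.5146) = 1e+09·3.6727e-06 = 3.67e+03 s⁻¹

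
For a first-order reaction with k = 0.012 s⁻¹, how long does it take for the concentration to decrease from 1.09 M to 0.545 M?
57.76 s

From ln[A] = ln[A]₀ - k·t: t = ln([A]₀/[A])/k = ln(1.09/0.545)/0.012 = ln(2.0000)/0.012 = 0.6931/0.012 = 57.76 s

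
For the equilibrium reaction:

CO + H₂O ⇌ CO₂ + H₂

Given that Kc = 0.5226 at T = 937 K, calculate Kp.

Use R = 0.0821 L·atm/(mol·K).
K_p = 0.5226

Δn = (moles gaseous products) − (moles gaseous reactants) = 0
T = 937 K; RT = 0.0821 × 937 = 76.9277
Kp = Kc·(RT)^Δn = 0.5226 × (76.9277)^0 = 0.5226 × 1 = 0.5226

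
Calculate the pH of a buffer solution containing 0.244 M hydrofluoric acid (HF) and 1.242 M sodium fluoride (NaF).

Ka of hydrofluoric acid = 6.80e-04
pH = 3.87

pKa = -log(6.80e-04) = 3.17. pH = pKa + log([A⁻]/[HA]) = 3.17 + log(1.242/0.244)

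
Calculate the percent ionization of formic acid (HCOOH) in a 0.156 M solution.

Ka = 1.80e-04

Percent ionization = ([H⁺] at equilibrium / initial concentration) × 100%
Percent ionization = 3.34%

Let x = [H⁺]. Ka = x²/(C - x) ⇒ x² + (1.80e-04)x - (1.80e-04)(0.156) = 0. x = 5.2098e-03. Percent = (5.2098e-03/0.156) × 100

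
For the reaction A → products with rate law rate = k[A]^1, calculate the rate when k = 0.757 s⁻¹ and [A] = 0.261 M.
0.1976 M/s

rate = k·[A]^1 = 0.757·(0.261)^1 = 0.757·0.261 = 0.1976 M/s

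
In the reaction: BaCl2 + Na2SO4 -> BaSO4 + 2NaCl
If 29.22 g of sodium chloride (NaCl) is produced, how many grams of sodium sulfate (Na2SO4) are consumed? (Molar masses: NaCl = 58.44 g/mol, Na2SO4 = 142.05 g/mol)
Moles of NaCl = 29.22 g ÷ 58.44 g/mol = 0.5 mol
Mole ratio: 1 mol Na2SO4 / 2 mol NaCl
Moles of Na2SO4 = 0.5 × (1/2) = 0.25 mol
Mass of Na2SO4 = 0.25 mol × 142.05 g/mol = 35.51 g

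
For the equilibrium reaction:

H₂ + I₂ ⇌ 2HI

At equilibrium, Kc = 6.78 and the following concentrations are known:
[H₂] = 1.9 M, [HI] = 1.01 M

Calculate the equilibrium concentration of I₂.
[I₂] = 0.0792 M

Kc = ([HI]^2) / ([H₂] × [I₂]) = 6.78
[I₂]^1 = (product terms)/(Kc · other reactant terms) = 1.0201 / (6.78 · 1.9) = 0.079188
[I₂] = 0.0792 M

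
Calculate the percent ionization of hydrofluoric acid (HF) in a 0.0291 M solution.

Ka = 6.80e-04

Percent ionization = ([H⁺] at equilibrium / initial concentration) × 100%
Percent ionization = 14.2%

Let x = [H⁺]. Ka = x²/(C - x) ⇒ x² + (6.80e-04)x - (6.80e-04)(0.0291) = 0. x = 4.1213e-03. Percent = (4.1213e-03/0.0291) × 100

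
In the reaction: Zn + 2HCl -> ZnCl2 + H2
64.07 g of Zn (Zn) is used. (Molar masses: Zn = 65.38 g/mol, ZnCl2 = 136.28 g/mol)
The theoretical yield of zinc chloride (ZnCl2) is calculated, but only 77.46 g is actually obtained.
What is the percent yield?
Moles of Zn = 64.07 g ÷ 65.38 g/mol = 0.979963 mol
Mole ratio: 1 mol ZnCl2 / 1 mol Zn
Moles of ZnCl2 = 0.979963 × (1/1) = 0.979963 mol
Theoretical yield = 0.979963 mol × 136.28 g/mol = 133.55 g
Actual yield = 77.46 g
Percent yield = (77.46 / 133.55) × 100% = 58.0%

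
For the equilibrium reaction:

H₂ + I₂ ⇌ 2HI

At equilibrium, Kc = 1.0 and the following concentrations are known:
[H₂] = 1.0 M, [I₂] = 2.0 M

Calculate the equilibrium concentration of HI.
[HI] = 1.4142 M

Kc = ([HI]^2) / ([H₂] × [I₂]) = 1.0
[HI]^2 = Kc · (reactant terms)/(other product terms) = 1.0 · 2 / 1 = 2
[HI] = (2)^(1/2) = 1.4142 M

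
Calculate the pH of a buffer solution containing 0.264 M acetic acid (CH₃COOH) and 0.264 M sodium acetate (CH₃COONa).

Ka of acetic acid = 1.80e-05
pH = 4.74

pKa = -log(1.80e-05) = 4.74. pH = pKa + log([A⁻]/[HA]) = 4.74 + log(0.264/0.264)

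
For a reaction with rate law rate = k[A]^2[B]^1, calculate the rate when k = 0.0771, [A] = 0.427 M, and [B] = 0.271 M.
0.00381 M/s

rate = k·[A]^2·[B]^1 = 0.0771·(0.427)^2·(0.271)^1 = 0.0771·0.182329·0.271 = 0.00381 M/s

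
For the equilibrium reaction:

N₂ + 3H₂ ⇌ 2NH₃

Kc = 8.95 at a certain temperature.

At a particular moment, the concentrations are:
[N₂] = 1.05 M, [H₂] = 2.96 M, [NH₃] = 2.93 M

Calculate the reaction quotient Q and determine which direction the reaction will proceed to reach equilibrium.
Q = 0.315, Q < K, reaction proceeds forward (toward products)

Q = ([NH₃]^2) / ([N₂] × [H₂]^3)
  = ((2.93)^2) / ((1.05)·(2.96)^3) = 8.5849/27.231 = 0.3153
Since Q = 0.3153 < Kc = 8.95, the reaction proceeds forward (toward products) to reach equilibrium.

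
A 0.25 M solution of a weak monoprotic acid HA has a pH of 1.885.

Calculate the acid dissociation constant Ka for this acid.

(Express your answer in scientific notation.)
K_a = 7.17e-04

[H⁺] = 10^(−pH) = 10^(−1.885) = 1.303e-02 M. For HA ⇌ H⁺ + A⁻, Ka = x²/(C − x) = (1.303e-02)²/(0.25 − 1.303e-02) = 7.17e-04.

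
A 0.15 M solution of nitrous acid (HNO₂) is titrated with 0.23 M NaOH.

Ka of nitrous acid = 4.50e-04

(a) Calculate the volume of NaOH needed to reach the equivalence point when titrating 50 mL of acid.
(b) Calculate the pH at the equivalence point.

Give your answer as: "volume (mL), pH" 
V = 32.6 mL, pH = 8.15

(a) At equivalence: moles acid = moles base.
moles acid = 0.15 × 0.05 = 0.0075 mol; V_NaOH = 0.0075/0.23 = 0.03261 L = 32.6 mL.
(b) At equivalence, all acid → conjugate base A⁻ at [A⁻] = 0.0075/0.08261 = 0.09079 M.
Kb = Kw/Ka = 1.0e-14/4.50e-04 = 2.222e-11; [OH⁻] = √(Kb·[A⁻]) = 1.420e-06; pOH = 5.85; pH = 14 − pOH = 8.15.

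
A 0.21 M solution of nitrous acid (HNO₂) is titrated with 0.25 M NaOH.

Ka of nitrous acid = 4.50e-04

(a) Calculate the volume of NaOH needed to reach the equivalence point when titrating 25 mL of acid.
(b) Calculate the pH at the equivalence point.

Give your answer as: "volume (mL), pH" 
V = 21.0 mL, pH = 8.20

(a) At equivalence: moles acid = moles base.
moles acid = 0.21 × 0.025 = 0.00525 mol; V_NaOH = 0.00525/0.25 = 0.021 L = 21.0 mL.
(b) At equivalence, all acid → conjugate base A⁻ at [A⁻] = 0.00525/0.046 = 0.1141 M.
Kb = Kw/Ka = 1.0e-14/4.50e-04 = 2.222e-11; [OH⁻] = √(Kb·[A⁻]) = 1.593e-06; pOH = 5.80; pH = 14 − pOH = 8.20.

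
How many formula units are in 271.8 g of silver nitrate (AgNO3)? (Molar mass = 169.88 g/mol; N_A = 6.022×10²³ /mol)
Moles = 271.8 g ÷ 169.88 g/mol = 1.59995 mol
Formula units = 1.59995 mol × 6.022×10²³ /mol = 9.635e+23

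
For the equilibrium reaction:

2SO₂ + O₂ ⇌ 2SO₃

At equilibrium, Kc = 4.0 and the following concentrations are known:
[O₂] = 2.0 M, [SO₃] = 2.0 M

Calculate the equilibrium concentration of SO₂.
[SO₂] = 0.7071 M

Kc = ([SO₃]^2) / ([SO₂]^2 × [O₂]) = 4.0
[SO₂]^2 = (product terms)/(Kc · other reactant terms) = 4 / (4.0 · 2) = 0.5
[SO₂] = (0.5)^(1/2) = 0.7071 M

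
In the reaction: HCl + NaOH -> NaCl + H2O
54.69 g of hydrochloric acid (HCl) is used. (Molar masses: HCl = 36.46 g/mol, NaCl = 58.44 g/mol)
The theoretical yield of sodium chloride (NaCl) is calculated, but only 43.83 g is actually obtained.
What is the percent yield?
Moles of HCl = 54.69 g ÷ 36.46 g/mol = 1.5 mol
Mole ratio: 1 mol NaCl / 1 mol HCl
Moles of NaCl = 1.5 × (1/1) = 1.5 mol
Theoretical yield = 1.5 mol × 58.44 g/mol = 87.66 g
Actual yield = 43.83 g
Percent yield = (43.83 / 87.66) × 100% = 50.0%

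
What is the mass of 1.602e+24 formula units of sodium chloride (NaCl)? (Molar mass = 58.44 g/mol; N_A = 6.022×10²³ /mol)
Moles = 1.602e+24 ÷ 6.022×10²³ = 2.66025 mol
Mass = 2.66025 mol × 58.44 g/mol = 155.5 g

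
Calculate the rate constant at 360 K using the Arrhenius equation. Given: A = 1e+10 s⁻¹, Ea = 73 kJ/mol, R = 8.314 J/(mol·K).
2.56e-01 s⁻¹

k = A·exp(-Ea/(R·T)) = 1e+10·exp(-73000/(8.314·360)) = 1e+10·exp(-24.3899) = 1e+10·2.5562e-11 = 2.56e-01 s⁻¹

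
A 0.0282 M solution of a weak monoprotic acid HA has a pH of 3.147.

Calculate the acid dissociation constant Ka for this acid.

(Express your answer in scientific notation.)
K_a = 1.85e-05

[H⁺] = 10^(−pH) = 10^(−3.147) = 7.129e-04 M. For HA ⇌ H⁺ + A⁻, Ka = x²/(C − x) = (7.129e-04)²/(0.0282 − 7.129e-04) = 1.85e-05.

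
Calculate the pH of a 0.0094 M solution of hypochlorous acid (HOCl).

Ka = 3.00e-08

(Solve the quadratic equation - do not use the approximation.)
pH = 4.78

x² + Ka×x - Ka×C = 0. Using quadratic formula: [H⁺] = 1.6778e-05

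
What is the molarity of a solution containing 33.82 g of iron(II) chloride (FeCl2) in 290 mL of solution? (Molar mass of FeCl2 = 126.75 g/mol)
Moles of FeCl2 = 33.82 g ÷ 126.75 g/mol = 0.266824 mol
Volume = 290 mL = 0.29 L
Molarity = 0.266824 mol ÷ 0.29 L = 0.9201 M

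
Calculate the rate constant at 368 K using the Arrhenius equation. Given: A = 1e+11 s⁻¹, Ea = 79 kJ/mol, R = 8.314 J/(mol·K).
6.11e-01 s⁻¹

k = A·exp(-Ea/(R·T)) = 1e+11·exp(-79000/(8.314·368)) = 1e+11·exp(-25.8208) = 1e+11·6.1120e-12 = 6.11e-01 s⁻¹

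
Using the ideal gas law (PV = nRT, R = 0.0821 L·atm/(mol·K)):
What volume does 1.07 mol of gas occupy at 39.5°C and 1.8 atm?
T = 39.5°C + 273.15 = 312.65 K
V = nRT/P = (1.07 × 0.0821 × 312.65) / 1.8
V = 15.26 L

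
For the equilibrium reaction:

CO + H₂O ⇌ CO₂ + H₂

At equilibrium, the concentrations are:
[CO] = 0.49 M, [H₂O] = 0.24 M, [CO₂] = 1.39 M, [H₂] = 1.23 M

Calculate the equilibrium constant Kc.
K_c = 14.5383

Kc = ([CO₂] × [H₂]) / ([CO] × [H₂O])
   = ((1.39)·(1.23)) / ((0.49)·(0.24))
   = 1.7097 / 0.1176 = 14.5383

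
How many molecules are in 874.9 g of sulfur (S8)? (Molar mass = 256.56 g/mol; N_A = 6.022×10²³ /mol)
Moles = 874.9 g ÷ 256.56 g/mol = 3.41012 mol
Molecules = 3.41012 mol × 6.022×10²³ /mol = 2.054e+24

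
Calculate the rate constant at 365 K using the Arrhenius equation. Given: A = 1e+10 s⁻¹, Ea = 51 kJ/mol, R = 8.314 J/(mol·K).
5.03e+02 s⁻¹

k = A·exp(-Ea/(R·T)) = 1e+10·exp(-51000/(8.314·365)) = 1e+10·exp(-16.8061) = 1e+10·5.0257e-08 = 5.03e+02 s⁻¹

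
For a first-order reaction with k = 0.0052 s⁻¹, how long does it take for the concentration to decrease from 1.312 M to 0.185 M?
376.72 s

From ln[A] = ln[A]₀ - k·t: t = ln([A]₀/[A])/k = ln(1.312/0.185)/0.0052 = ln(7.0919)/0.0052 = 1.9590/0.0052 = 376.72 s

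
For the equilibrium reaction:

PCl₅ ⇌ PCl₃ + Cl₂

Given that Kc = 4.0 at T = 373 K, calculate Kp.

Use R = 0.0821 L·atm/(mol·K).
K_p = 122.4932

Δn = (moles gaseous products) − (moles gaseous reactants) = 1
T = 373 K; RT = 0.0821 × 373 = 30.6233
Kp = Kc·(RT)^Δn = 4.0 × (30.6233)^1 = 4.0 × 30.6233 = 122.4932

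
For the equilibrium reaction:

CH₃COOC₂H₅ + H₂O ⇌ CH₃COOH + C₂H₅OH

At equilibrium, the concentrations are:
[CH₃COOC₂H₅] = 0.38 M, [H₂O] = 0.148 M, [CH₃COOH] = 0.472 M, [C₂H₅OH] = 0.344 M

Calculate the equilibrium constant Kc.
K_c = 2.8871

Kc = ([CH₃COOH] × [C₂H₅OH]) / ([CH₃COOC₂H₅] × [H₂O])
   = ((0.472)·(0.344)) / ((0.38)·(0.148))
   = 0.16237 / 0.05624 = 2.8871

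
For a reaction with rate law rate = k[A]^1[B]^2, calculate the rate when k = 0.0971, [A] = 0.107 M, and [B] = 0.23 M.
0.0005496 M/s

rate = k·[A]^1·[B]^2 = 0.0971·(0.107)^1·(0.23)^2 = 0.0971·0.107·0.0529 = 0.0005496 M/s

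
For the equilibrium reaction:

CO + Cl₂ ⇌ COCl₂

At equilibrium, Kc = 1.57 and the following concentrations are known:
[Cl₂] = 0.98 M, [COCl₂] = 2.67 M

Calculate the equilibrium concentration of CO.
[CO] = 1.7353 M

Kc = ([COCl₂]) / ([CO] × [Cl₂]) = 1.57
[CO]^1 = (product terms)/(Kc · other reactant terms) = 2.67 / (1.57 · 0.98) = 1.7353
[CO] = 1.7353 M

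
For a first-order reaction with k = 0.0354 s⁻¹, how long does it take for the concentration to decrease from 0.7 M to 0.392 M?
16.38 s

From ln[A] = ln[A]₀ - k·t: t = ln([A]₀/[A])/k = ln(0.7/0.392)/0.0354 = ln(1.7857)/0.0354 = 0.5798/0.0354 = 16.38 s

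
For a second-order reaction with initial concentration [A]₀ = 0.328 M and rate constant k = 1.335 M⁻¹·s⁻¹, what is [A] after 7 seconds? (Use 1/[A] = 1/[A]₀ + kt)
0.0807 M

1/[A] = 1/[A]₀ + k·t = 1/0.328 + (1.335)·(7) = 3.0488 + 9.3450 = 12.3938
[A] = 1/12.3938 = 0.0807 M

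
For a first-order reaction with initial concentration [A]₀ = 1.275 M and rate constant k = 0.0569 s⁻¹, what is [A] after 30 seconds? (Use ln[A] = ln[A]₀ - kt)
0.2313 M

ln[A] = ln[A]₀ - k·t = ln(1.275) - (0.0569)·(30) = 0.2429 - 1.7070 = -1.4641
[A] = e^(-1.4641) = 0.2313 M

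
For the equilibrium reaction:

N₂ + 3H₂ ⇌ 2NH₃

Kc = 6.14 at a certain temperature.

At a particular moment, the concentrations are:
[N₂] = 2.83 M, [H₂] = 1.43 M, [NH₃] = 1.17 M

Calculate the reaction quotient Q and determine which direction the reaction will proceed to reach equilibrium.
Q = 0.165, Q < K, reaction proceeds forward (toward products)

Q = ([NH₃]^2) / ([N₂] × [H₂]^3)
  = ((1.17)^2) / ((2.83)·(1.43)^3) = 1.3689/8.2755 = 0.1654
Since Q = 0.1654 < Kc = 6.14, the reaction proceeds forward (toward products) to reach equilibrium.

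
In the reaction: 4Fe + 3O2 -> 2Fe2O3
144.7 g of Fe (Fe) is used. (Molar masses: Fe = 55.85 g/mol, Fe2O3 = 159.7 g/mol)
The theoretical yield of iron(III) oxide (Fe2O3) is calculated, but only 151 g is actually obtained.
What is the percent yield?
Moles of Fe = 144.7 g ÷ 55.85 g/mol = 2.59087 mol
Mole ratio: 2 mol Fe2O3 / 4 mol Fe
Moles of Fe2O3 = 2.59087 × (2/4) = 1.29543 mol
Theoretical yield = 1.29543 mol × 159.7 g/mol = 206.88 g
Actual yield = 151 g
Percent yield = (151 / 206.88) × 100% = 73.0%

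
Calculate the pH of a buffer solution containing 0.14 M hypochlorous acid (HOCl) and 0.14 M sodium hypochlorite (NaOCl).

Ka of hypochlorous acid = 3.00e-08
pH = 7.52

pKa = -log(3.00e-08) = 7.52. pH = pKa + log([A⁻]/[HA]) = 7.52 + log(0.14/0.14)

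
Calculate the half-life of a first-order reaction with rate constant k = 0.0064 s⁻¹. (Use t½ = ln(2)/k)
108.30 s

t½ = ln(2)/k = 0.6931/0.0064 = 108.30 s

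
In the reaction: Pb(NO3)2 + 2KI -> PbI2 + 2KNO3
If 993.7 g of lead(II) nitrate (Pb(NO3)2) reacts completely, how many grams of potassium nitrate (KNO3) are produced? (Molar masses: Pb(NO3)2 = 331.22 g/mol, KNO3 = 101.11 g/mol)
Moles of Pb(NO3)2 = 993.7 g ÷ 331.22 g/mol = 3.00012 mol
Mole ratio: 2 mol KNO3 / 1 mol Pb(NO3)2
Moles of KNO3 = 3.00012 × (2/1) = 6.00024 mol
Mass of KNO3 = 6.00024 mol × 101.11 g/mol = 606.7 g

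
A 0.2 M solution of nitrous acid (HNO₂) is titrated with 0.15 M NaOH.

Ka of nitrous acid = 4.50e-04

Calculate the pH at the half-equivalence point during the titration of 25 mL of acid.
pH = pKa = 3.35

At the half-equivalence point, [HA] = [A⁻], so by Henderson–Hasselbalch pH = pKa + log(1) = pKa.
pKa = −log(4.50e-04) = 3.35.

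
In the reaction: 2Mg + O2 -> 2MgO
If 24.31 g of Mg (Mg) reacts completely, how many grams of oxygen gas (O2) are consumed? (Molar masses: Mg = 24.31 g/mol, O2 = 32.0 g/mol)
Moles of Mg = 24.31 g ÷ 24.31 g/mol = 1 mol
Mole ratio: 1 mol O2 / 2 mol Mg
Moles of O2 = 1 × (1/2) = 0.5 mol
Mass of O2 = 0.5 mol × 32.0 g/mol = 16 g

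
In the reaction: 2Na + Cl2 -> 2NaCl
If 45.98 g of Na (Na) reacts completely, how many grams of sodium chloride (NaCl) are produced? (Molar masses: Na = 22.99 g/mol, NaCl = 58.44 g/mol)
Moles of Na = 45.98 g ÷ 22.99 g/mol = 2 mol
Mole ratio: 2 mol NaCl / 2 mol Na
Moles of NaCl = 2 × (2/2) = 2 mol
Mass of NaCl = 2 mol × 58.44 g/mol = 116.9 g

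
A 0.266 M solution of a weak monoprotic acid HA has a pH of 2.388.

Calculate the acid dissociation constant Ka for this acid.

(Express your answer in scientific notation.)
K_a = 6.40e-05

[H⁺] = 10^(−pH) = 10^(−2.388) = 4.093e-03 M. For HA ⇌ H⁺ + A⁻, Ka = x²/(C − x) = (4.093e-03)²/(0.266 − 4.093e-03) = 6.40e-05.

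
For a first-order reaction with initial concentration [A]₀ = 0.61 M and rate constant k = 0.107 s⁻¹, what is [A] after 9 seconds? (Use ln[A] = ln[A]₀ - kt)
0.2329 M

ln[A] = ln[A]₀ - k·t = ln(0.61) - (0.107)·(9) = -0.4943 - 0.9630 = -1.4573
[A] = e^(-1.4573) = 0.2329 M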